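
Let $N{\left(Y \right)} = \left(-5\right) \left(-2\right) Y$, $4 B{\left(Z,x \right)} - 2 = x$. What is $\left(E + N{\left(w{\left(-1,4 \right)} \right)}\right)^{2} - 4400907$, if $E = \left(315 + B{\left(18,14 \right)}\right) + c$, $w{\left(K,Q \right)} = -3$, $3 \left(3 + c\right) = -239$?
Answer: $- \frac{39225002}{9} \approx -4.3583 \cdot 10^{6}$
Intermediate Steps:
$c = - \frac{248}{3}$ ($c = -3 + \frac{1}{3} \left(-239\right) = -3 - \frac{239}{3} = - \frac{248}{3} \approx -82.667$)
$B{\left(Z,x \right)} = \frac{1}{2} + \frac{x}{4}$
$E = \frac{709}{3}$ ($E = \left(315 + \left(\frac{1}{2} + \frac{1}{4} \cdot 14\right)\right) - \frac{248}{3} = \left(315 + \left(\frac{1}{2} + \frac{7}{2}\right)\right) - \frac{248}{3} = \left(315 + 4\right) - \frac{248}{3} = 319 - \frac{248}{3} = \frac{709}{3} \approx 236.33$)
$N{\left(Y \right)} = 10 Y$
$\left(E + N{\left(w{\left(-1,4 \right)} \right)}\right)^{2} - 4400907 = \left(\frac{709}{3} + 10 \left(-3\right)\right)^{2} - 4400907 = \left(\frac{709}{3} - 30\right)^{2} - 4400907 = \left(\frac{619}{3}\right)^{2} - 4400907 = \frac{383161}{9} - 4400907 = - \frac{39225002}{9}$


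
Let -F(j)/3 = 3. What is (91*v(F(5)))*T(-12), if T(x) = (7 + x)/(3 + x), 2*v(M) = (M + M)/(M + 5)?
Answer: 455/4 ≈ 113.75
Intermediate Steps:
F(j) = -9 (F(j) = -3*3 = -9)
v(M) = M/(5 + M) (v(M) = ((M + M)/(M + 5))/2 = ((2*M)/(5 + M))/2 = (2*M/(5 + M))/2 = M/(5 + M))
T(x) = (7 + x)/(3 + x)
(91*v(F(5)))*T(-12) = (91*(-9/(5 - 9)))*((7 - 12)/(3 - 12)) = (91*(-9/(-4)))*(-5/(-9)) = (91*(-9*(-¼)))*(-⅑*(-5)) = (91*(9/4))*(5/9) = (819/4)*(5/9) = 455/4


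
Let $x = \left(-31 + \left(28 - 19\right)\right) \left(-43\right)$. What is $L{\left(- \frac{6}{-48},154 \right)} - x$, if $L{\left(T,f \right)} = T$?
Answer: $- \frac{7567}{8} \approx -945.88$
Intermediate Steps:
$x = 946$ ($x = \left(-31 + 9\right) \left(-43\right) = \left(-22\right) \left(-43\right) = 946$)
$L{\left(- \frac{6}{-48},154 \right)} - x = - \frac{6}{-48} - 946 = \left(-6\right) \left(- \frac{1}{48}\right) - 946 = \frac{1}{8} - 946 = - \frac{7567}{8}$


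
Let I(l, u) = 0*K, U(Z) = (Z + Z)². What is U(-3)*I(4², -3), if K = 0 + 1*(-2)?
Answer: 0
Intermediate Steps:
K = -2 (K = 0 - 2 = -2)
U(Z) = 4*Z² (U(Z) = (2*Z)² = 4*Z²)
I(l, u) = 0 (I(l, u) = 0*(-2) = 0)
U(-3)*I(4², -3) = (4*(-3)²)*0 = (4*9)*0 = 36*0 = 0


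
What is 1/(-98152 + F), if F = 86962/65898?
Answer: -32949/3233966767 ≈ -1.0188e-5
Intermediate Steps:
F = 43481/32949 (F = 86962*(1/65898) = 43481/32949 ≈ 1.3196)
1/(-98152 + F) = 1/(-98152 + 43481/32949) = 1/(-3233966767/32949) = -32949/3233966767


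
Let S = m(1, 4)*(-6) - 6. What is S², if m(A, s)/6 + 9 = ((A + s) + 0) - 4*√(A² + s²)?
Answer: 371556 + 39744*√17 ≈ 5.3543e+5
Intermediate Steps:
m(A, s) = -54 - 24*√(A² + s²) + 6*A + 6*s (m(A, s) = -54 + 6*(((A + s) + 0) - 4*√(A² + s²)) = -54 + 6*((A + s) - 4*√(A² + s²)) = -54 + 6*(A + s - 4*√(A² + s²)) = -54 + (-24*√(A² + s²) + 6*A + 6*s) = -54 - 24*√(A² + s²) + 6*A + 6*s)
S = 138 + 144*√17 (S = (-54 - 24*√(1² + 4²) + 6*1 + 6*4)*(-6) - 6 = (-54 - 24*√(1 + 16) + 6 + 24)*(-6) - 6 = (-54 - 24*√17 + 6 + 24)*(-6) - 6 = (-24 - 24*√17)*(-6) - 6 = (144 + 144*√17) - 6 = 138 + 144*√17 ≈ 731.73)
S² = (138 + 144*√17)²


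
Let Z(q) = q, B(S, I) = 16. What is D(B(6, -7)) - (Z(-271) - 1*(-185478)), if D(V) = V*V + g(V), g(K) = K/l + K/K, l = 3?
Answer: -554834/3 ≈ -1.8494e+5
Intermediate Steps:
g(K) = 1 + K/3 (g(K) = K/3 + K/K = K*(⅓) + 1 = K/3 + 1 = 1 + K/3)
D(V) = 1 + V² + V/3 (D(V) = V*V + (1 + V/3) = V² + (1 + V/3) = 1 + V² + V/3)
D(B(6, -7)) - (Z(-271) - 1*(-185478)) = (1 + 16² + (⅓)*16) - (-271 - 1*(-185478)) = (1 + 256 + 16/3) - (-271 + 185478) = 787/3 - 1*185207 = 787/3 - 185207 = -554834/3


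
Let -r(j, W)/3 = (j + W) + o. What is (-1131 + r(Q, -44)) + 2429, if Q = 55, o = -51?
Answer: 1418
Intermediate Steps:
r(j, W) = 153 - 3*W - 3*j (r(j, W) = -3*((j + W) - 51) = -3*((W + j) - 51) = -3*(-51 + W + j) = 153 - 3*W - 3*j)
(-1131 + r(Q, -44)) + 2429 = (-1131 + (153 - 3*(-44) - 3*55)) + 2429 = (-1131 + (153 + 132 - 165)) + 2429 = (-1131 + 120) + 2429 = -1011 + 2429 = 1418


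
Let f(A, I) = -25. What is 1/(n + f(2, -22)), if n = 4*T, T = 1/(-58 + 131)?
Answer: -73/1821 ≈ -0.040088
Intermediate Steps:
T = 1/73 ≈ 0.013699
n = 4/73 (n = 4*(1/73) = 4/73 ≈ 0.054795)
1/(n + f(2, -22)) = 1/(4/73 - 25) = 1/(-1821/73) = -73/1821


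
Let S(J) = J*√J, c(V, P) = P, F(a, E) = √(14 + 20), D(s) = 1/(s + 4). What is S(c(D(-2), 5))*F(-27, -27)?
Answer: 5*√170 ≈ 65.192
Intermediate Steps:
D(s) = 1/(4 + s)
F(a, E) = √34
S(J) = J^(3/2)
S(c(D(-2), 5))*F(-27, -27) = 5^(3/2)*√34 = (5*√5)*√34 = 5*√170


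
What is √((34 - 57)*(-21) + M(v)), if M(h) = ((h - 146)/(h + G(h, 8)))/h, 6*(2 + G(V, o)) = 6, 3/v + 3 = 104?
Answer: √9786270/42 ≈ 74.483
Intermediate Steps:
v = 3/101 (v = 3/(-3 + 104) = 3/101 ≈ 0.029703)
G(V, o) = -1 (G(V, o) = -2 + (⅙)*6 = -2 + 1 = -1)
M(h) = (-146 + h)/(h*(-1 + h)) (M(h) = ((h - 146)/(h - 1))/h = ((-146 + h)/(-1 + h))/h = (-146 + h)/(h*(-1 + h)))
√((34 - 57)*(-21) + M(v)) = √((34 - 57)*(-21) + (-146 + 3/101)/((3/101)*(-1 + 3/101))) = √(-23*(-21) + (101/3)*(-14743/101)/(-98/101)) = √(483 + (101/3)*(-101/98)*(-14743/101)) = √(483 + 1489043/294) = √(1631045/294) = √9786270/42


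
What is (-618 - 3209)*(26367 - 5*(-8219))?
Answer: -258177074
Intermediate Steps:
(-618 - 3209)*(26367 - 5*(-8219)) = -3827*(26367 + 41095) = -3827*67462 = -258177074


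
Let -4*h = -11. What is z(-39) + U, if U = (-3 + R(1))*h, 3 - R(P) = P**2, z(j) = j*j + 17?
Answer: 6141/4 ≈ 1535.3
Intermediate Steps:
h = 11/4 (h = -1/4*(-11) = 11/4 ≈ 2.7500)
z(j) = 17 + j**2 (z(j) = j**2 + 17 = 17 + j**2)
R(P) = 3 - P**2
U = -11/4 (U = (-3 + (3 - 1*1**2))*(11/4) = (-3 + (3 - 1*1))*(11/4) = (-3 + (3 - 1))*(11/4) = (-3 + 2)*(11/4) = -1*11/4 = -11/4 ≈ -2.7500)
z(-39) + U = (17 + (-39)**2) - 11/4 = (17 + 1521) - 11/4 = 1538 - 11/4 = 6141/4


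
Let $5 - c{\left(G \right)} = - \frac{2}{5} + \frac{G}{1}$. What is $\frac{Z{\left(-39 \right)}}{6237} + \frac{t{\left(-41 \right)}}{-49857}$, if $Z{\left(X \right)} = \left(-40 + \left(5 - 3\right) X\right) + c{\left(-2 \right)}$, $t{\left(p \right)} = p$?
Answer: $- \frac{1252016}{74037645} \approx -0.016911$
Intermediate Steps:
$c{\left(G \right)} = \frac{27}{5} - G$ ($c{\left(G \right)} = 5 - \left(- \frac{2}{5} + \frac{G}{1}\right) = 5 - \left(\left(-2\right) \frac{1}{5} + G 1\right) = 5 - \left(- \frac{2}{5} + G\right) = \frac{27}{5} - G$)
$Z{\left(X \right)} = - \frac{163}{5} + 2 X$ ($Z{\left(X \right)} = \left(-40 + \left(5 - 3\right) X\right) + \left(\frac{27}{5} - -2\right) = \left(-40 + 2 X\right) + \left(\frac{27}{5} + 2\right) = \left(-40 + 2 X\right) + \frac{37}{5} = - \frac{163}{5} + 2 X$)
$\frac{Z{\left(-39 \right)}}{6237} + \frac{t{\left(-41 \right)}}{-49857} = \frac{- \frac{163}{5} + 2 \left(-39\right)}{6237} - \frac{41}{-49857} = \left(- \frac{163}{5} - 78\right) \frac{1}{6237} - - \frac{41}{49857} = \left(- \frac{553}{5}\right) \frac{1}{6237} + \frac{41}{49857} = - \frac{79}{4455} + \frac{41}{49857} = - \frac{1252016}{74037645}$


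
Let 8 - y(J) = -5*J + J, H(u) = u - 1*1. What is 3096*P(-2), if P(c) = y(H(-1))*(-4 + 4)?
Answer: 0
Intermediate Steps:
H(u) = -1 + u (H(u) = u - 1 = -1 + u)
y(J) = 8 + 4*J (y(J) = 8 - (-5*J + J) = 8 - (-4)*J = 8 + 4*J)
P(c) = 0 (P(c) = (8 + 4*(-1 - 1))*(-4 + 4) = (8 + 4*(-2))*0 = (8 - 8)*0 = 0*0 = 0)
3096*P(-2) = 3096*0 = 0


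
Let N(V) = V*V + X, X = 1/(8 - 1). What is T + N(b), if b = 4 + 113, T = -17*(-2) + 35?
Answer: 96307/7 ≈ 13758.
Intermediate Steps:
T = 69 (T = 34 + 35 = 69)
b = 117
X = ⅐ (X = 1/7 = ⅐ ≈ 0.14286)
N(V) = ⅐ + V² (N(V) = V*V + ⅐ = V² + ⅐ = ⅐ + V²)
T + N(b) = 69 + (⅐ + 117²) = 69 + (⅐ + 13689) = 69 + 95824/7 = 96307/7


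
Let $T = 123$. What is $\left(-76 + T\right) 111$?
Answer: $5217$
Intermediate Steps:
$\left(-76 + T\right) 111 = \left(-76 + 123\right) 111 = 47 \cdot 111 = 5217$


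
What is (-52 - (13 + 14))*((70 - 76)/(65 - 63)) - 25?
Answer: 212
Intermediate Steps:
(-52 - (13 + 14))*((70 - 76)/(65 - 63)) - 25 = (-52 - 1*27)*(-6/2) - 25 = (-52 - 27)*(-6*1/2) - 25 = -79*(-3) - 25 = 237 - 25 = 212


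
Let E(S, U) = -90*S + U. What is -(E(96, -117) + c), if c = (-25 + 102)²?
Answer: 2828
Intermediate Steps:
E(S, U) = U - 90*S
c = 5929 (c = 77² = 5929)
-(E(96, -117) + c) = -((-117 - 90*96) + 5929) = -((-117 - 8640) + 5929) = -(-8757 + 5929) = -1*(-2828) = 2828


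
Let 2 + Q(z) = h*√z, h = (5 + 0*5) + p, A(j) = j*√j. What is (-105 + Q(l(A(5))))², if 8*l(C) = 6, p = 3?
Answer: 11497 - 856*√3 ≈ 10014.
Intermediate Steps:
A(j) = j^(3/2)
l(C) = ¾ (l(C) = (⅛)*6 = ¾)
h = 8 (h = (5 + 0*5) + 3 = (5 + 0) + 3 = 5 + 3 = 8)
Q(z) = -2 + 8*√z
(-105 + Q(l(A(5))))² = (-105 + (-2 + 8*√(¾)))² = (-105 + (-2 + 8*(√3/2)))² = (-105 + (-2 + 4*√3))² = (-107 + 4*√3)²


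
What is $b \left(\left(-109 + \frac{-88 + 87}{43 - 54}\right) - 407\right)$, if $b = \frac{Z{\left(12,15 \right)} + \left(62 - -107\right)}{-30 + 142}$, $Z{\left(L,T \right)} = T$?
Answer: $- \frac{130525}{154} \approx -847.56$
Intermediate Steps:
$b = \frac{23}{14}$ ($b = \frac{15 + \left(62 - -107\right)}{-30 + 142} = \frac{15 + \left(62 + 107\right)}{112} = \left(15 + 169\right) \frac{1}{112} = 184 \cdot \frac{1}{112} = \frac{23}{14} \approx 1.6429$)
$b \left(\left(-109 + \frac{-88 + 87}{43 - 54}\right) - 407\right) = \frac{23 \left(\left(-109 + \frac{-88 + 87}{43 - 54}\right) - 407\right)}{14} = \frac{23 \left(\left(-109 - \frac{1}{-11}\right) - 407\right)}{14} = \frac{23 \left(\left(-109 - - \frac{1}{11}\right) - 407\right)}{14} = \frac{23 \left(\left(-109 + \frac{1}{11}\right) - 407\right)}{14} = \frac{23 \left(- \frac{1198}{11} - 407\right)}{14} = \frac{23}{14} \left(- \frac{5675}{11}\right) = - \frac{130525}{154}$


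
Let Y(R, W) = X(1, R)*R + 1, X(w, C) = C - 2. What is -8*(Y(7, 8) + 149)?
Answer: -1480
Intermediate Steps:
X(w, C) = -2 + C
Y(R, W) = 1 + R*(-2 + R) (Y(R, W) = (-2 + R)*R + 1 = R*(-2 + R) + 1 = 1 + R*(-2 + R))
-8*(Y(7, 8) + 149) = -8*((1 + 7*(-2 + 7)) + 149) = -8*((1 + 7*5) + 149) = -8*((1 + 35) + 149) = -8*(36 + 149) = -8*185 = -1480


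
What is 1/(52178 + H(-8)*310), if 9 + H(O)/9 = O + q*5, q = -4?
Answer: -1/51052 ≈ -1.9588e-5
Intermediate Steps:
H(O) = -261 + 9*O (H(O) = -81 + 9*(O - 4*5) = -81 + 9*(O - 20) = -81 + 9*(-20 + O) = -81 + (-180 + 9*O) = -261 + 9*O)
1/(52178 + H(-8)*310) = 1/(52178 + (-261 + 9*(-8))*310) = 1/(52178 + (-261 - 72)*310) = 1/(52178 - 333*310) = 1/(52178 - 103230) = 1/(-51052) = -1/51052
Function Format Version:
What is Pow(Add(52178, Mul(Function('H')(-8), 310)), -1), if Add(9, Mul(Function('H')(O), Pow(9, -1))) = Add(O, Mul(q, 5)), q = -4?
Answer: Rational(-1, 51052) ≈ -1.9588e-5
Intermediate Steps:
Function('H')(O) = Add(-261, Mul(9, O)) (Function('H')(O) = Add(-81, Mul(9, Add(O, Mul(-4, 5)))) = Add(-81, Mul(9, Add(O, -20))) = Add(-81, Mul(9, Add(-20, O))) = Add(-81, Add(-180, Mul(9, O))) = Add(-261, Mul(9, O)))
Pow(Add(52178, Mul(Function('H')(-8), 310)), -1) = Pow(Add(52178, Mul(Add(-261, Mul(9, -8)), 310)), -1) = Pow(Add(52178, Mul(Add(-261, -72), 310)), -1) = Pow(Add(52178, Mul(-333, 310)), -1) = Pow(Add(52178, -103230), -1) = Pow(-51052, -1) = Rational(-1, 51052)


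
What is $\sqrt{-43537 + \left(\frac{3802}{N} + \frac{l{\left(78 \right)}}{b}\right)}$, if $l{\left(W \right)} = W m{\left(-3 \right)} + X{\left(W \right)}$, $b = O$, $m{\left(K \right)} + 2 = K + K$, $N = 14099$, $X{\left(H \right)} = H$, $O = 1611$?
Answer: $\frac{5 i \sqrt{99826162069601145}}{7571163} \approx 208.66 i$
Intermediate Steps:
$m{\left(K \right)} = -2 + 2 K$ ($m{\left(K \right)} = -2 + \left(K + K\right) = -2 + 2 K$)
$b = 1611$
$l{\left(W \right)} = - 7 W$ ($l{\left(W \right)} = W \left(-2 + 2 \left(-3\right)\right) + W = W \left(-2 - 6\right) + W = W \left(-8\right) + W = - 8 W + W = - 7 W$)
$\sqrt{-43537 + \left(\frac{3802}{N} + \frac{l{\left(78 \right)}}{b}\right)} = \sqrt{-43537 + \left(\frac{3802}{14099} + \frac{\left(-7\right) 78}{1611}\right)} = \sqrt{-43537 + \left(3802 \cdot \frac{1}{14099} - \frac{182}{537}\right)} = \sqrt{-43537 + \left(\frac{3802}{14099} - \frac{182}{537}\right)} = \sqrt{-43537 - \frac{524344}{7571163}} = \sqrt{- \frac{329626247875}{7571163}} = \frac{5 i \sqrt{99826162069601145}}{7571163}$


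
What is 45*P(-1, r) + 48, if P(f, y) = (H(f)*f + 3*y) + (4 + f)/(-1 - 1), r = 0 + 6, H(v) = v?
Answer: 1671/2 ≈ 835.50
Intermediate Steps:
r = 6
P(f, y) = -2 + f² + 3*y - f/2 (P(f, y) = (f*f + 3*y) + (4 + f)/(-1 - 1) = (f² + 3*y) + (4 + f)/(-2) = (f² + 3*y) + (4 + f)*(-½) = (f² + 3*y) + (-2 - f/2) = -2 + f² + 3*y - f/2)
45*P(-1, r) + 48 = 45*(-2 + (-1)² + 3*6 - ½*(-1)) + 48 = 45*(-2 + 1 + 18 + ½) + 48 = 45*(35/2) + 48 = 1575/2 + 48 = 1671/2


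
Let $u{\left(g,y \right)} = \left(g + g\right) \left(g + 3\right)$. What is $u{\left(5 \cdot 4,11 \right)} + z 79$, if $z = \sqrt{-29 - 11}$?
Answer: $920 + 158 i \sqrt{10} \approx 920.0 + 499.64 i$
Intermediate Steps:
$z = 2 i \sqrt{10}$ ($z = \sqrt{-40} = 2 i \sqrt{10} \approx 6.3246 i$)
$u{\left(g,y \right)} = 2 g \left(3 + g\right)$
$u{\left(5 \cdot 4,11 \right)} + z 79 = 2 \cdot 5 \cdot 4 \left(3 + 5 \cdot 4\right) + 2 i \sqrt{10} \cdot 79 = 2 \cdot 20 \left(3 + 20\right) + 158 i \sqrt{10} = 2 \cdot 20 \cdot 23 + 158 i \sqrt{10} = 920 + 158 i \sqrt{10}$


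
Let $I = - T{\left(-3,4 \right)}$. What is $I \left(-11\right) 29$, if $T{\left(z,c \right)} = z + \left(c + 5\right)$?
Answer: $1914$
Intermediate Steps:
$T{\left(z,c \right)} = 5 + c + z$ ($T{\left(z,c \right)} = z + \left(5 + c\right) = 5 + c + z$)
$I = -6$ ($I = - (5 + 4 - 3) = \left(-1\right) 6 = -6$)
$I \left(-11\right) 29 = \left(-6\right) \left(-11\right) 29 = 66 \cdot 29 = 1914$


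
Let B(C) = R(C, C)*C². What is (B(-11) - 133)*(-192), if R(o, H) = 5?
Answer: -90624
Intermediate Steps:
B(C) = 5*C²
(B(-11) - 133)*(-192) = (5*(-11)² - 133)*(-192) = (5*121 - 133)*(-192) = (605 - 133)*(-192) = 472*(-192) = -90624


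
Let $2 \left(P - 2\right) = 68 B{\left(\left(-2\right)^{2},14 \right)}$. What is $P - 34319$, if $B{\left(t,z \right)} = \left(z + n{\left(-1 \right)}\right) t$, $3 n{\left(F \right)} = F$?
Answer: $- \frac{97375}{3} \approx -32458.0$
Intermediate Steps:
$n{\left(F \right)} = \frac{F}{3}$
$B{\left(t,z \right)} = t \left(- \frac{1}{3} + z\right)$ ($B{\left(t,z \right)} = \left(z + \frac{1}{3} \left(-1\right)\right) t = \left(z - \frac{1}{3}\right) t = \left(- \frac{1}{3} + z\right) t = t \left(- \frac{1}{3} + z\right)$)
$P = \frac{5582}{3}$ ($P = 2 + \frac{68 \left(-2\right)^{2} \left(- \frac{1}{3} + 14\right)}{2} = 2 + \frac{68 \cdot 4 \cdot \frac{41}{3}}{2} = 2 + \frac{68 \cdot \frac{164}{3}}{2} = 2 + \frac{1}{2} \cdot \frac{11152}{3} = 2 + \frac{5576}{3} = \frac{5582}{3} \approx 1860.7$)
$P - 34319 = \frac{5582}{3} - 34319 = - \frac{97375}{3}$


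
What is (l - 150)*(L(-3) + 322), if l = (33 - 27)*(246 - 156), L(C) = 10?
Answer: 129480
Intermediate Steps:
l = 540 (l = 6*90 = 540)
(l - 150)*(L(-3) + 322) = (540 - 150)*(10 + 322) = 390*332 = 129480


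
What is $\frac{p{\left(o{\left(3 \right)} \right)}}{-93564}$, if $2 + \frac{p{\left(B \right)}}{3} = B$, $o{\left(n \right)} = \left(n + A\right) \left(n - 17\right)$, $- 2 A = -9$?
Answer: $\frac{107}{31188} \approx 0.0034308$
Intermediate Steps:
$A = \frac{9}{2}$ ($A = \left(- \frac{1}{2}\right) \left(-9\right) = \frac{9}{2} \approx 4.5$)
$o{\left(n \right)} = \left(-17 + n\right) \left(\frac{9}{2} + n\right)$ ($o{\left(n \right)} = \left(n + \frac{9}{2}\right) \left(n - 17\right) = \left(\frac{9}{2} + n\right) \left(-17 + n\right) = \left(-17 + n\right) \left(\frac{9}{2} + n\right)$)
$p{\left(B \right)} = -6 + 3 B$
$\frac{p{\left(o{\left(3 \right)} \right)}}{-93564} = \frac{-6 + 3 \left(- \frac{153}{2} + 3^{2} - \frac{75}{2}\right)}{-93564} = \left(-6 + 3 \left(- \frac{153}{2} + 9 - \frac{75}{2}\right)\right) \left(- \frac{1}{93564}\right) = \left(-6 + 3 \left(-105\right)\right) \left(- \frac{1}{93564}\right) = \left(-6 - 315\right) \left(- \frac{1}{93564}\right) = \left(-321\right) \left(- \frac{1}{93564}\right) = \frac{107}{31188}$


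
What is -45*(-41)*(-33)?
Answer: -60885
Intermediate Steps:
-45*(-41)*(-33) = 1845*(-33) = -60885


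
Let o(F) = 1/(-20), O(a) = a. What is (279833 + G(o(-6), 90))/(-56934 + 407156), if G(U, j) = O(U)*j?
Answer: 559657/700444 ≈ 0.79900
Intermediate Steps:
o(F) = -1/20
G(U, j) = U*j
(279833 + G(o(-6), 90))/(-56934 + 407156) = (279833 - 1/20*90)/(-56934 + 407156) = (279833 - 9/2)/350222 = (559657/2)*(1/350222) = 559657/700444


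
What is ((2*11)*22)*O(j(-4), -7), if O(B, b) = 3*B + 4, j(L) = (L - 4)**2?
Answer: 94864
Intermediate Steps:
j(L) = (-4 + L)**2
O(B, b) = 4 + 3*B
((2*11)*22)*O(j(-4), -7) = ((2*11)*22)*(4 + 3*(-4 - 4)**2) = (22*22)*(4 + 3*(-8)**2) = 484*(4 + 3*64) = 484*(4 + 192) = 484*196 = 94864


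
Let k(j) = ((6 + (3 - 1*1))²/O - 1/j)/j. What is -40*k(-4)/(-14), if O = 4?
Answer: -325/28 ≈ -11.607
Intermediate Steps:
k(j) = (16 - 1/j)/j (k(j) = ((6 + (3 - 1*1))²/4 - 1/j)/j = ((6 + (3 - 1))²*(¼) - 1/j)/j = ((6 + 2)²*(¼) - 1/j)/j = (8²*(¼) - 1/j)/j = (64*(¼) - 1/j)/j = (16 - 1/j)/j)
-40*k(-4)/(-14) = -40*(-1 + 16*(-4))/(-4)²/(-14) = -5*(-1 - 64)/2*(-1/14) = -5*(-65)/2*(-1/14) = -40*(-65/16)*(-1/14) = (325/2)*(-1/14) = -325/28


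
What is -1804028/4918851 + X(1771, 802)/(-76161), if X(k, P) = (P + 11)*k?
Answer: -5024127613/260699103 ≈ -19.272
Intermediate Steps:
X(k, P) = k*(11 + P) (X(k, P) = (11 + P)*k = k*(11 + P))
-1804028/4918851 + X(1771, 802)/(-76161) = -1804028/4918851 + (1771*(11 + 802))/(-76161) = -1804028*1/4918851 + (1771*813)*(-1/76161) = -1804028/4918851 + 1439823*(-1/76161) = -1804028/4918851 - 479941/25387 = -5024127613/260699103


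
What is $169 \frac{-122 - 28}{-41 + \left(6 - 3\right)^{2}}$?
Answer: $\frac{12675}{16} \approx 792.19$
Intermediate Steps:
$169 \frac{-122 - 28}{-41 + \left(6 - 3\right)^{2}} = 169 \left(- \frac{150}{-41 + 3^{2}}\right) = 169 \left(- \frac{150}{-41 + 9}\right) = 169 \left(- \frac{150}{-32}\right) = 169 \left(\left(-150\right) \left(- \frac{1}{32}\right)\right) = 169 \cdot \frac{75}{16} = \frac{12675}{16}$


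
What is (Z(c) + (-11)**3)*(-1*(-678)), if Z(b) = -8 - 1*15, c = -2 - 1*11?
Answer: -918012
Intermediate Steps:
c = -13 (c = -2 - 11 = -13)
Z(b) = -23 (Z(b) = -8 - 15 = -23)
(Z(c) + (-11)**3)*(-1*(-678)) = (-23 + (-11)**3)*(-1*(-678)) = (-23 - 1331)*678 = -1354*678 = -918012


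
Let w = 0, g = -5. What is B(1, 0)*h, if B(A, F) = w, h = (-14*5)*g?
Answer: 0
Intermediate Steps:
h = 350 (h = -14*5*(-5) = -70*(-5) = 350)
B(A, F) = 0
B(1, 0)*h = 0*350 = 0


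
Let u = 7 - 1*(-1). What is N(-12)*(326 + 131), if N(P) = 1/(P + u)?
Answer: -457/4 ≈ -114.25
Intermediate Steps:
u = 8 (u = 7 + 1 = 8)
N(P) = 1/(8 + P) (N(P) = 1/(P + 8) = 1/(8 + P))
N(-12)*(326 + 131) = (326 + 131)/(8 - 12) = 457/(-4) = -¼*457 = -457/4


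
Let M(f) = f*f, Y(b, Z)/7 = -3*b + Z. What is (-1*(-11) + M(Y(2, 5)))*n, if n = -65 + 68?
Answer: 180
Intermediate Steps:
Y(b, Z) = -21*b + 7*Z (Y(b, Z) = 7*(-3*b + Z) = 7*(Z - 3*b) = -21*b + 7*Z)
M(f) = f**2
n = 3
(-1*(-11) + M(Y(2, 5)))*n = (-1*(-11) + (-21*2 + 7*5)**2)*3 = (11 + (-42 + 35)**2)*3 = (11 + (-7)**2)*3 = (11 + 49)*3 = 60*3 = 180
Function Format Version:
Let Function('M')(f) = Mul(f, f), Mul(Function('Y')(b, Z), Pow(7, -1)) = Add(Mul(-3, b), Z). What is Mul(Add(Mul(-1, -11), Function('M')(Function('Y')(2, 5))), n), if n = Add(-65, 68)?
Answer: 180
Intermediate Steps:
Function('Y')(b, Z) = Add(Mul(-21, b), Mul(7, Z)) (Function('Y')(b, Z) = Mul(7, Add(Mul(-3, b), Z)) = Mul(7, Add(Z, Mul(-3, b))) = Add(Mul(-21, b), Mul(7, Z)))
Function('M')(f) = Pow(f, 2)
n = 3
Mul(Add(Mul(-1, -11), Function('M')(Function('Y')(2, 5))), n) = Mul(Add(Mul(-1, -11), Pow(Add(Mul(-21, 2), Mul(7, 5)), 2)), 3) = Mul(Add(11, Pow(Add(-42, 35), 2)), 3) = Mul(Add(11, Pow(-7, 2)), 3) = Mul(Add(11, 49), 3) = Mul(60, 3) = 180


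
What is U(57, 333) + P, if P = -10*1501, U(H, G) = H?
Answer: -14953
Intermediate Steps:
P = -15010
U(57, 333) + P = 57 - 15010 = -14953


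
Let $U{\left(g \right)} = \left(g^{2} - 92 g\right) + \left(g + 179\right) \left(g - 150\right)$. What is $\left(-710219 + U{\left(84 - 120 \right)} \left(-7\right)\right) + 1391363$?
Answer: $835074$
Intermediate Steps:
$U{\left(g \right)} = g^{2} - 92 g + \left(-150 + g\right) \left(179 + g\right)$ ($U{\left(g \right)} = \left(g^{2} - 92 g\right) + \left(179 + g\right) \left(-150 + g\right) = \left(g^{2} - 92 g\right) + \left(-150 + g\right) \left(179 + g\right) = g^{2} - 92 g + \left(-150 + g\right) \left(179 + g\right)$)
$\left(-710219 + U{\left(84 - 120 \right)} \left(-7\right)\right) + 1391363 = \left(-710219 + \left(-26850 - 63 \left(84 - 120\right) + 2 \left(84 - 120\right)^{2}\right) \left(-7\right)\right) + 1391363 = \left(-710219 + \left(-26850 - -2268 + 2 \left(-36\right)^{2}\right) \left(-7\right)\right) + 1391363 = \left(-710219 + \left(-26850 + 2268 + 2 \cdot 1296\right) \left(-7\right)\right) + 1391363 = \left(-710219 + \left(-26850 + 2268 + 2592\right) \left(-7\right)\right) + 1391363 = \left(-710219 - -153930\right) + 1391363 = \left(-710219 + 153930\right) + 1391363 = -556289 + 1391363 = 835074$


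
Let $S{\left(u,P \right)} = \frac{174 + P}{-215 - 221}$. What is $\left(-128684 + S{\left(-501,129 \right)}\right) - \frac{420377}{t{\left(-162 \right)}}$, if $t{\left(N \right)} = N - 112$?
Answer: $- \frac{7594952013}{59732} \approx -1.2715 \cdot 10^{5}$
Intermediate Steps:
$S{\left(u,P \right)} = - \frac{87}{218} - \frac{P}{436}$ ($S{\left(u,P \right)} = \frac{174 + P}{-436} = \left(174 + P\right) \left(- \frac{1}{436}\right) = - \frac{87}{218} - \frac{P}{436}$)
$t{\left(N \right)} = -112 + N$
$\left(-128684 + S{\left(-501,129 \right)}\right) - \frac{420377}{t{\left(-162 \right)}} = \left(-128684 - \frac{303}{436}\right) - \frac{420377}{-112 - 162} = \left(-128684 - \frac{303}{436}\right) - \frac{420377}{-274} = \left(-128684 - \frac{303}{436}\right) - 420377 \left(- \frac{1}{274}\right) = - \frac{56106527}{436} - - \frac{420377}{274} = - \frac{56106527}{436} + \frac{420377}{274} = - \frac{7594952013}{59732}$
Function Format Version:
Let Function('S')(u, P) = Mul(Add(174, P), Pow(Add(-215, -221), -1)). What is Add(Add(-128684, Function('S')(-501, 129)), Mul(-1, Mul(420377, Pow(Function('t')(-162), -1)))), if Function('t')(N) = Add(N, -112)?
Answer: Rational(-7594952013, 59732) ≈ -1.2715e+5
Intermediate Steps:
Function('S')(u, P) = Add(Rational(-87, 218), Mul(Rational(-1, 436), P)) (Function('S')(u, P) = Mul(Add(174, P), Pow(-436, -1)) = Mul(Add(174, P), Rational(-1, 436)) = Add(Rational(-87, 218), Mul(Rational(-1, 436), P)))
Function('t')(N) = Add(-112, N)
Add(Add(-128684, Function('S')(-501, 129)), Mul(-1, Mul(420377, Pow(Function('t')(-162), -1)))) = Add(Add(-128684, Add(Rational(-87, 218), Mul(Rational(-1, 436), 129))), Mul(-1, Mul(420377, Pow(Add(-112, -162), -1)))) = Add(Add(-128684, Add(Rational(-87, 218), Rational(-129, 436))), Mul(-1, Mul(420377, Pow(-274, -1)))) = Add(Add(-128684, Rational(-303, 436)), Mul(-1, Mul(420377, Rational(-1, 274)))) = Add(Rational(-56106527, 436), Mul(-1, Rational(-420377, 274))) = Add(Rational(-56106527, 436), Rational(420377, 274)) = Rational(-7594952013, 59732)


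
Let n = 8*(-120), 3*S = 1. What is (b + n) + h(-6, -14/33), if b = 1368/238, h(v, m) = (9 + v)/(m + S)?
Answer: -117483/119 ≈ -987.25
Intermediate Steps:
S = 1/3 (S = (1/3)*1 = 1/3 ≈ 0.33333)
n = -960
h(v, m) = (9 + v)/(1/3 + m) (h(v, m) = (9 + v)/(m + 1/3) = (9 + v)/(1/3 + m))
b = 684/119 (b = 1368*(1/238) = 684/119 ≈ 5.7479)
(b + n) + h(-6, -14/33) = (684/119 - 960) + 3*(9 - 6)/(1 + 3*(-14/33)) = -113556/119 + 3*3/(1 + 3*(-14*1/33)) = -113556/119 + 3*3/(1 + 3*(-14/33)) = -113556/119 + 3*3/(1 - 14/11) = -113556/119 + 3*3/(-3/11) = -113556/119 + 3*(-11/3)*3 = -113556/119 - 33 = -117483/119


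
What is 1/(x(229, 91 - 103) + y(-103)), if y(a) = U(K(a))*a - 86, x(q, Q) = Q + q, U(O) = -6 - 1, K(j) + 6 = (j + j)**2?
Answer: 1/852 ≈ 0.0011737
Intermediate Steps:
K(j) = -6 + 4*j**2 (K(j) = -6 + (j + j)**2 = -6 + (2*j)**2 = -6 + 4*j**2)
U(O) = -7
y(a) = -86 - 7*a (y(a) = -7*a - 86 = -86 - 7*a)
1/(x(229, 91 - 103) + y(-103)) = 1/(((91 - 103) + 229) + (-86 - 7*(-103))) = 1/((-12 + 229) + (-86 + 721)) = 1/(217 + 635) = 1/852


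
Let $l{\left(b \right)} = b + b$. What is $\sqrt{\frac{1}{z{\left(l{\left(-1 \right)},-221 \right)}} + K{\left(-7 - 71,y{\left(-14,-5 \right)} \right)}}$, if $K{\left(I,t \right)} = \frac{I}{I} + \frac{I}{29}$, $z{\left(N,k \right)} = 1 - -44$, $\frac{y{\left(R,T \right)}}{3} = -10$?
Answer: $\frac{8 i \sqrt{4930}}{435} \approx 1.2913 i$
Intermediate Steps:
$y{\left(R,T \right)} = -30$ ($y{\left(R,T \right)} = 3 \left(-10\right) = -30$)
$l{\left(b \right)} = 2 b$
$z{\left(N,k \right)} = 45$ ($z{\left(N,k \right)} = 1 + 44 = 45$)
$K{\left(I,t \right)} = 1 + \frac{I}{29}$ ($K{\left(I,t \right)} = 1 + I \frac{1}{29} = 1 + \frac{I}{29}$)
$\sqrt{\frac{1}{z{\left(l{\left(-1 \right)},-221 \right)}} + K{\left(-7 - 71,y{\left(-14,-5 \right)} \right)}} = \sqrt{\frac{1}{45} + \left(1 + \frac{-7 - 71}{29}\right)} = \sqrt{\frac{1}{45} + \left(1 + \frac{1}{29} \left(-78\right)\right)} = \sqrt{\frac{1}{45} + \left(1 - \frac{78}{29}\right)} = \sqrt{\frac{1}{45} - \frac{49}{29}} = \sqrt{- \frac{2176}{1305}} = \frac{8 i \sqrt{4930}}{435}$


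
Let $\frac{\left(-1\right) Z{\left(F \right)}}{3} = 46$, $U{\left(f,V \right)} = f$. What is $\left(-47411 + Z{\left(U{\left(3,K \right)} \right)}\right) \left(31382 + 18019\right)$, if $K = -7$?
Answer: $-2348968149$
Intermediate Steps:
$Z{\left(F \right)} = -138$ ($Z{\left(F \right)} = \left(-3\right) 46 = -138$)
$\left(-47411 + Z{\left(U{\left(3,K \right)} \right)}\right) \left(31382 + 18019\right) = \left(-47411 - 138\right) \left(31382 + 18019\right) = \left(-47549\right) 49401 = -2348968149$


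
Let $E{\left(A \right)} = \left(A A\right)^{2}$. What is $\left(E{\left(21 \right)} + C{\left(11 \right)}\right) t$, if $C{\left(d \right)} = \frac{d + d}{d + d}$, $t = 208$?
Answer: $40452256$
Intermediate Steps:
$C{\left(d \right)} = 1$ ($C{\left(d \right)} = \frac{2 d}{2 d} = 2 d \frac{1}{2 d} = 1$)
$E{\left(A \right)} = A^{4}$ ($E{\left(A \right)} = \left(A^{2}\right)^{2} = A^{4}$)
$\left(E{\left(21 \right)} + C{\left(11 \right)}\right) t = \left(21^{4} + 1\right) 208 = \left(194481 + 1\right) 208 = 194482 \cdot 208 = 40452256$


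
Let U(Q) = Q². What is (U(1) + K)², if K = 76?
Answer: 5929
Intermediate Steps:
(U(1) + K)² = (1² + 76)² = (1 + 76)² = 77² = 5929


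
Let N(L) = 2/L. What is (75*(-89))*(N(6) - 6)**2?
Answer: -643025/3 ≈ -2.1434e+5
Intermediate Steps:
(75*(-89))*(N(6) - 6)**2 = (75*(-89))*(2/6 - 6)**2 = -6675*(2*(1/6) - 6)**2 = -6675*(1/3 - 6)**2 = -6675*(-17/3)**2 = -6675*289/9 = -643025/3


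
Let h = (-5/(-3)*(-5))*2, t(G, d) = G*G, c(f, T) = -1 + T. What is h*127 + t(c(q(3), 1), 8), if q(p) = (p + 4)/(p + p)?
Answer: -6350/3 ≈ -2116.7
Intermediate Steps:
q(p) = (4 + p)/(2*p) (q(p) = (4 + p)/((2*p)) = (4 + p)*(1/(2*p)) = (4 + p)/(2*p))
t(G, d) = G²
h = -50/3 (h = (-5*(-⅓)*(-5))*2 = ((5/3)*(-5))*2 = -25/3*2 = -50/3 ≈ -16.667)
h*127 + t(c(q(3), 1), 8) = -50/3*127 + (-1 + 1)² = -6350/3 + 0² = -6350/3 + 0 = -6350/3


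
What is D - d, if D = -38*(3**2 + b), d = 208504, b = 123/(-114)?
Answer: -208805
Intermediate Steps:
b = -41/38 (b = 123*(-1/114) = -41/38 ≈ -1.0789)
D = -301 (D = -38*(3**2 - 41/38) = -38*(9 - 41/38) = -38*301/38 = -301)
D - d = -301 - 1*208504 = -301 - 208504 = -208805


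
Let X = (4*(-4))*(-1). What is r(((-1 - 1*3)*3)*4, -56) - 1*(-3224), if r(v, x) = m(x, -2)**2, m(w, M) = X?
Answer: 3480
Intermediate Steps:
X = 16 (X = -16*(-1) = 16)
m(w, M) = 16
r(v, x) = 256 (r(v, x) = 16**2 = 256)
r(((-1 - 1*3)*3)*4, -56) - 1*(-3224) = 256 - 1*(-3224) = 256 + 3224 = 3480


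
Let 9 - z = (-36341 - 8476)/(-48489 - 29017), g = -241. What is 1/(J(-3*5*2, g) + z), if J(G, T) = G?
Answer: -77506/1672443 ≈ -0.046343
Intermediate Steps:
z = 652737/77506 (z = 9 - (-36341 - 8476)/(-48489 - 29017) = 9 - (-44817)/(-77506) = 9 - (-44817)*(-1)/77506 = 9 - 1*44817/77506 = 9 - 44817/77506 = 652737/77506 ≈ 8.4218)
1/(J(-3*5*2, g) + z) = 1/(-3*5*2 + 652737/77506) = 1/(-15*2 + 652737/77506) = 1/(-30 + 652737/77506) = 1/(-1672443/77506) = -77506/1672443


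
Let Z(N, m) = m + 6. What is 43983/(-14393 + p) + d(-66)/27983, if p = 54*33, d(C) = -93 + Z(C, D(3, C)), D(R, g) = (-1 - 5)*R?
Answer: -1232100444/352893613 ≈ -3.4914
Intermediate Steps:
D(R, g) = -6*R
Z(N, m) = 6 + m
d(C) = -105 (d(C) = -93 + (6 - 6*3) = -93 + (6 - 18) = -93 - 12 = -105)
p = 1782
43983/(-14393 + p) + d(-66)/27983 = 43983/(-14393 + 1782) - 105/27983 = 43983/(-12611) - 105*1/27983 = 43983*(-1/12611) - 105/27983 = -43983/12611 - 105/27983 = -1232100444/352893613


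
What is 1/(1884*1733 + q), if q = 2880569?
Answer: 1/6145541 ≈ 1.6272e-7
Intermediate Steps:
1/(1884*1733 + q) = 1/(1884*1733 + 2880569) = 1/(3264972 + 2880569) = 1/6145541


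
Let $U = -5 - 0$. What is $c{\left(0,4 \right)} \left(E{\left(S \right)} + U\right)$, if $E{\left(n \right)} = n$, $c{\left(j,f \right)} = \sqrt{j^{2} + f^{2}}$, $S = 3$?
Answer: $-8$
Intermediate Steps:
$c{\left(j,f \right)} = \sqrt{f^{2} + j^{2}}$
$U = -5$ ($U = -5 + 0 = -5$)
$c{\left(0,4 \right)} \left(E{\left(S \right)} + U\right) = \sqrt{4^{2} + 0^{2}} \left(3 - 5\right) = \sqrt{16 + 0} \left(-2\right) = \sqrt{16} \left(-2\right) = 4 \left(-2\right) = -8$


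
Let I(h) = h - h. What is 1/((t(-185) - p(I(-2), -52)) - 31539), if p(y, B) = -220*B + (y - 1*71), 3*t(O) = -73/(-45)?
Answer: -135/5792507 ≈ -2.3306e-5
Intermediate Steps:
I(h) = 0
t(O) = 73/135 (t(O) = (-73/(-45))/3 = (-73*(-1/45))/3 = (1/3)*(73/45) = 73/135)
p(y, B) = -71 + y - 220*B (p(y, B) = -220*B + (y - 71) = -220*B + (-71 + y) = -71 + y - 220*B)
1/((t(-185) - p(I(-2), -52)) - 31539) = 1/((73/135 - (-71 + 0 - 220*(-52))) - 31539) = 1/((73/135 - (-71 + 0 + 11440)) - 31539) = 1/((73/135 - 1*11369) - 31539) = 1/((73/135 - 11369) - 31539) = 1/(-1534742/135 - 31539) = 1/(-5792507/135) = -135/5792507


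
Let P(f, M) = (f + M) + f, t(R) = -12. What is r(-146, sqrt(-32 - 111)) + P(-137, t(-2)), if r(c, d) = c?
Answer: -432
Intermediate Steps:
P(f, M) = M + 2*f (P(f, M) = (M + f) + f = M + 2*f)
r(-146, sqrt(-32 - 111)) + P(-137, t(-2)) = -146 + (-12 + 2*(-137)) = -146 + (-12 - 274) = -146 - 286 = -432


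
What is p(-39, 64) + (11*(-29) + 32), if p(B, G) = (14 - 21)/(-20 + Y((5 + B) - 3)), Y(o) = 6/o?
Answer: -213843/746 ≈ -286.65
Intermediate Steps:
p(B, G) = -7/(-20 + 6/(2 + B)) (p(B, G) = (14 - 21)/(-20 + 6/((5 + B) - 3)) = -7/(-20 + 6/(2 + B)))
p(-39, 64) + (11*(-29) + 32) = 7*(2 - 39)/(2*(17 + 10*(-39))) + (11*(-29) + 32) = (7/2)*(-37)/(17 - 390) + (-319 + 32) = (7/2)*(-37)/(-373) - 287 = (7/2)*(-1/373)*(-37) - 287 = 259/746 - 287 = -213843/746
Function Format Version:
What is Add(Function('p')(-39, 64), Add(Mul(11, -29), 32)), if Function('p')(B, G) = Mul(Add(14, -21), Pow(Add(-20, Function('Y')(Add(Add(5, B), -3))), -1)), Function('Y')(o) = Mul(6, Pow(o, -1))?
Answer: Rational(-213843, 746) ≈ -286.65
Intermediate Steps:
Function('p')(B, G) = Mul(-7, Pow(Add(-20, Mul(6, Pow(Add(2, B), -1))), -1)) (Function('p')(B, G) = Mul(Add(14, -21), Pow(Add(-20, Mul(6, Pow(Add(Add(5, B), -3), -1))), -1)) = Mul(-7, Pow(Add(-20, Mul(6, Pow(Add(2, B), -1))), -1)))
Add(Function('p')(-39, 64), Add(Mul(11, -29), 32)) = Add(Mul(Rational(7, 2), Pow(Add(17, Mul(10, -39)), -1), Add(2, -39)), Add(Mul(11, -29), 32)) = Add(Mul(Rational(7, 2), Pow(Add(17, -390), -1), -37), Add(-319, 32)) = Add(Mul(Rational(7, 2), Pow(-373, -1), -37), -287) = Add(Mul(Rational(7, 2), Rational(-1, 373), -37), -287) = Add(Rational(259, 746), -287) = Rational(-213843, 746)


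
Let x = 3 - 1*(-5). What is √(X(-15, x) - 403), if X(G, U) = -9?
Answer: 2*I*√103 ≈ 20.298*I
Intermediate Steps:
x = 8 (x = 3 + 5 = 8)
√(X(-15, x) - 403) = √(-9 - 403) = √(-412) = 2*I*√103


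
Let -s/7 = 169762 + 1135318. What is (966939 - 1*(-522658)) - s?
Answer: 10625157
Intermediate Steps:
s = -9135560 (s = -7*(169762 + 1135318) = -7*1305080 = -9135560)
(966939 - 1*(-522658)) - s = (966939 - 1*(-522658)) - 1*(-9135560) = (966939 + 522658) + 9135560 = 1489597 + 9135560 = 10625157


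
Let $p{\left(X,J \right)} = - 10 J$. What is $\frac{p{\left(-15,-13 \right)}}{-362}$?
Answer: $- \frac{65}{181} \approx -0.35912$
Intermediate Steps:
$\frac{p{\left(-15,-13 \right)}}{-362} = \frac{\left(-10\right) \left(-13\right)}{-362} = 130 \left(- \frac{1}{362}\right) = - \frac{65}{181}$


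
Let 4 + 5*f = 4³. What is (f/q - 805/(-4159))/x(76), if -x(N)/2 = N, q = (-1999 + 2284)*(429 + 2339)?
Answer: -52924859/41558724320 ≈ -0.0012735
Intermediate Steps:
f = 12 (f = -⅘ + (⅕)*4³ = -⅘ + (⅕)*64 = -⅘ + 64/5 = 12)
q = 788880 (q = 285*2768 = 788880)
x(N) = -2*N
(f/q - 805/(-4159))/x(76) = (12/788880 - 805/(-4159))/((-2*76)) = (12*(1/788880) - 805*(-1/4159))/(-152) = (1/65740 + 805/4159)*(-1/152) = (52924859/273412660)*(-1/152) = -52924859/41558724320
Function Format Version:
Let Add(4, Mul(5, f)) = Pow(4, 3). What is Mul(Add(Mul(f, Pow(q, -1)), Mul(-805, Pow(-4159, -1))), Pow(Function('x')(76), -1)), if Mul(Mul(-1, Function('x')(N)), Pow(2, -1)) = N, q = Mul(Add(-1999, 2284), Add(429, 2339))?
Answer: Rational(-52924859, 41558724320) ≈ -0.0012735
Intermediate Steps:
f = 12 (f = Add(Rational(-4, 5), Mul(Rational(1, 5), Pow(4, 3))) = Add(Rational(-4, 5), Mul(Rational(1, 5), 64)) = Add(Rational(-4, 5), Rational(64, 5)) = 12)
q = 788880 (q = Mul(285, 2768) = 788880)
Function('x')(N) = Mul(-2, N)
Mul(Add(Mul(f, Pow(q, -1)), Mul(-805, Pow(-4159, -1))), Pow(Function('x')(76), -1)) = Mul(Add(Mul(12, Pow(788880, -1)), Mul(-805, Pow(-4159, -1))), Pow(Mul(-2, 76), -1)) = Mul(Add(Mul(12, Rational(1, 788880)), Mul(-805, Rational(-1, 4159))), Pow(-152, -1)) = Mul(Add(Rational(1, 65740), Rational(805, 4159)), Rational(-1, 152)) = Mul(Rational(52924859, 273412660), Rational(-1, 152)) = Rational(-52924859, 41558724320)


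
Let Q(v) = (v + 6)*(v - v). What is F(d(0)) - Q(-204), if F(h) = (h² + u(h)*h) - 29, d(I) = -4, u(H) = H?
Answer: 3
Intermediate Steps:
Q(v) = 0 (Q(v) = (6 + v)*0 = 0)
F(h) = -29 + 2*h² (F(h) = (h² + h*h) - 29 = (h² + h²) - 29 = 2*h² - 29 = -29 + 2*h²)
F(d(0)) - Q(-204) = (-29 + 2*(-4)²) - 1*0 = (-29 + 2*16) + 0 = (-29 + 32) + 0 = 3 + 0 = 3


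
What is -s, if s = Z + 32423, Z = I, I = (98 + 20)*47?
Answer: -37969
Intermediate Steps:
I = 5546 (I = 118*47 = 5546)
Z = 5546
s = 37969 (s = 5546 + 32423 = 37969)
-s = -1*37969 = -37969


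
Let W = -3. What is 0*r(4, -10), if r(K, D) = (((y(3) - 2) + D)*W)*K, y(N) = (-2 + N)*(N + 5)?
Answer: 0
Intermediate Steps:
y(N) = (-2 + N)*(5 + N)
r(K, D) = K*(-18 - 3*D) (r(K, D) = ((((-10 + 3**2 + 3*3) - 2) + D)*(-3))*K = ((((-10 + 9 + 9) - 2) + D)*(-3))*K = (((8 - 2) + D)*(-3))*K = ((6 + D)*(-3))*K = (-18 - 3*D)*K = K*(-18 - 3*D))
0*r(4, -10) = 0*(-3*4*(6 - 10)) = 0*(-3*4*(-4)) = 0*48 = 0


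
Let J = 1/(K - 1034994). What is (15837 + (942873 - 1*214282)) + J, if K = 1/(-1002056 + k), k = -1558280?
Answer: 1972683875164617244/2649932397985 ≈ 7.4443e+5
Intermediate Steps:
K = -1/2560336 (K = 1/(-1002056 - 1558280) = 1/(-2560336) = -1/2560336 ≈ -3.9057e-7)
J = -2560336/2649932397985 (J = 1/(-1/2560336 - 1034994) = 1/(-2649932397985/2560336) = -2560336/2649932397985 ≈ -9.6619e-7)
(15837 + (942873 - 1*214282)) + J = (15837 + (942873 - 1*214282)) - 2560336/2649932397985 = (15837 + (942873 - 214282)) - 2560336/2649932397985 = (15837 + 728591) - 2560336/2649932397985 = 744428 - 2560336/2649932397985 = 1972683875164617244/2649932397985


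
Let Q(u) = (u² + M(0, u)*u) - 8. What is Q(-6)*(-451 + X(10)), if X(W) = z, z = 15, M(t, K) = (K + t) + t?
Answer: -27904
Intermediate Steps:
M(t, K) = K + 2*t
Q(u) = -8 + 2*u² (Q(u) = (u² + (u + 2*0)*u) - 8 = (u² + (u + 0)*u) - 8 = (u² + u*u) - 8 = (u² + u²) - 8 = 2*u² - 8 = -8 + 2*u²)
X(W) = 15
Q(-6)*(-451 + X(10)) = (-8 + 2*(-6)²)*(-451 + 15) = (-8 + 2*36)*(-436) = (-8 + 72)*(-436) = 64*(-436) = -27904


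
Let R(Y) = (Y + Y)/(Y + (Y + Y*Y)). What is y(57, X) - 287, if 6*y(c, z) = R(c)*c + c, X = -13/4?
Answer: -32707/118 ≈ -277.18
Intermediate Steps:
R(Y) = 2*Y/(Y² + 2*Y) (R(Y) = (2*Y)/(Y + (Y + Y²)) = (2*Y)/(Y² + 2*Y) = 2*Y/(Y² + 2*Y))
X = -13/4 (X = -13*¼ = -13/4 ≈ -3.2500)
y(c, z) = c/6 + c/(3*(2 + c)) (y(c, z) = ((2/(2 + c))*c + c)/6 = (2*c/(2 + c) + c)/6 = (c + 2*c/(2 + c))/6 = c/6 + c/(3*(2 + c)))
y(57, X) - 287 = (⅙)*57*(4 + 57)/(2 + 57) - 287 = (⅙)*57*61/59 - 287 = (⅙)*57*(1/59)*61 - 287 = 1159/118 - 287 = -32707/118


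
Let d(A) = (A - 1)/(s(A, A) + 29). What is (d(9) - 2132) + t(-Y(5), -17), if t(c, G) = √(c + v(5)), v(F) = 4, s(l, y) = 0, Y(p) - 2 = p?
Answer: -61820/29 + I*√3 ≈ -2131.7 + 1.732*I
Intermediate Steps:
Y(p) = 2 + p
d(A) = -1/29 + A/29 (d(A) = (A - 1)/(0 + 29) = (-1 + A)/29 = (-1 + A)*(1/29) = -1/29 + A/29)
t(c, G) = √(4 + c) (t(c, G) = √(c + 4) = √(4 + c))
(d(9) - 2132) + t(-Y(5), -17) = ((-1/29 + (1/29)*9) - 2132) + √(4 - (2 + 5)) = ((-1/29 + 9/29) - 2132) + √(4 - 1*7) = (8/29 - 2132) + √(4 - 7) = -61820/29 + √(-3) = -61820/29 + I*√3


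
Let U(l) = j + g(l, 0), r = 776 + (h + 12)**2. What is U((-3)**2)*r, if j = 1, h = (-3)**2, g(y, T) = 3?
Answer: 4868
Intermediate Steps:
h = 9
r = 1217 (r = 776 + (9 + 12)**2 = 776 + 21**2 = 776 + 441 = 1217)
U(l) = 4 (U(l) = 1 + 3 = 4)
U((-3)**2)*r = 4*1217 = 4868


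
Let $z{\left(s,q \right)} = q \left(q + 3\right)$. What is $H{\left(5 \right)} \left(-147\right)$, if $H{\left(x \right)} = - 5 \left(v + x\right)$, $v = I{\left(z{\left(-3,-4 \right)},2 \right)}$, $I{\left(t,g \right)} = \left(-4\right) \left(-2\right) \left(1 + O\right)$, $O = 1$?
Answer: $15435$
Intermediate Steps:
$z{\left(s,q \right)} = q \left(3 + q\right)$
$I{\left(t,g \right)} = 16$ ($I{\left(t,g \right)} = \left(-4\right) \left(-2\right) \left(1 + 1\right) = 8 \cdot 2 = 16$)
$v = 16$
$H{\left(x \right)} = -80 - 5 x$ ($H{\left(x \right)} = - 5 \left(16 + x\right) = -80 - 5 x$)
$H{\left(5 \right)} \left(-147\right) = \left(-80 - 25\right) \left(-147\right) = \left(-105\right) \left(-147\right) = 15435$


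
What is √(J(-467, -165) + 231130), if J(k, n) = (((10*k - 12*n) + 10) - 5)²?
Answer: √7440355 ≈ 2727.7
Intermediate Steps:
J(k, n) = (5 - 12*n + 10*k)² (J(k, n) = (((-12*n + 10*k) + 10) - 5)² = ((10 - 12*n + 10*k) - 5)² = (5 - 12*n + 10*k)²)
√(J(-467, -165) + 231130) = √((5 - 12*(-165) + 10*(-467))² + 231130) = √((5 + 1980 - 4670)² + 231130) = √((-2685)² + 231130) = √(7209225 + 231130) = √7440355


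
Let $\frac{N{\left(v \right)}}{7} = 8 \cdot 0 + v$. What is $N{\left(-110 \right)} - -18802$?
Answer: $18032$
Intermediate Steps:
$N{\left(v \right)} = 7 v$ ($N{\left(v \right)} = 7 \left(8 \cdot 0 + v\right) = 7 \left(0 + v\right) = 7 v$)
$N{\left(-110 \right)} - -18802 = 7 \left(-110\right) - -18802 = -770 + 18802 = 18032$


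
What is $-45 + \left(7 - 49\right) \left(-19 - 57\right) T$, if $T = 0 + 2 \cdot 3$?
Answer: $19107$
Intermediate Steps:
$T = 6$ ($T = 0 + 6 = 6$)
$-45 + \left(7 - 49\right) \left(-19 - 57\right) T = -45 + \left(7 - 49\right) \left(-19 - 57\right) 6 = -45 + \left(-42\right) \left(-76\right) 6 = -45 + 3192 \cdot 6 = -45 + 19152 = 19107$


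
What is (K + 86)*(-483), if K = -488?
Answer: 194166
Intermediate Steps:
(K + 86)*(-483) = (-488 + 86)*(-483) = -402*(-483) = 194166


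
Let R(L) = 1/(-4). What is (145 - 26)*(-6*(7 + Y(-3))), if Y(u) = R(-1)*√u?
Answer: -4998 + 357*I*√3/2 ≈ -4998.0 + 309.17*I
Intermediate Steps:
R(L) = -¼
Y(u) = -√u/4
(145 - 26)*(-6*(7 + Y(-3))) = (145 - 26)*(-6*(7 - I*√3/4)) = 119*(-6*(7 - I*√3/4)) = 119*(-42 + 3*I*√3/2) = -4998 + 357*I*√3/2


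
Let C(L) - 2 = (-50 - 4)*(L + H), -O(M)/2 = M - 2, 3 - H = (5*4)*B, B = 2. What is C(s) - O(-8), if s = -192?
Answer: 12348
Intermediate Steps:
H = -37 (H = 3 - 5*4*2 = 3 - 20*2 = 3 - 1*40 = 3 - 40 = -37)
O(M) = 4 - 2*M (O(M) = -2*(M - 2) = -2*(-2 + M) = 4 - 2*M)
C(L) = 2000 - 54*L (C(L) = 2 + (-50 - 4)*(L - 37) = 2 - 54*(-37 + L) = 2 + (1998 - 54*L) = 2000 - 54*L)
C(s) - O(-8) = (2000 - 54*(-192)) - (4 - 2*(-8)) = (2000 + 10368) - (4 + 16) = 12368 - 1*20 = 12368 - 20 = 12348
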